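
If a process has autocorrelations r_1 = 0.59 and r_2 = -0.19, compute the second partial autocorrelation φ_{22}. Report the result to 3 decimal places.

φ_{22} = (r_2 − r_1²) / (1 − r_1²)
r_1² = (0.59)² = 0.3481
Numerator = -0.19 − 0.3481 = -0.5381; denominator = 1 − 0.3481 = 0.6519
φ_{22} = -0.5381 / 0.6519 = -0.825

-0.825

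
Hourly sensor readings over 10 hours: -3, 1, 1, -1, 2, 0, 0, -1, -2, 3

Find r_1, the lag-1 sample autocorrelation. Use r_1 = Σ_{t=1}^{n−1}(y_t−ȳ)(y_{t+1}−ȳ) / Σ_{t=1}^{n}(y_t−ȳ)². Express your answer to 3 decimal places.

-0.300

Mean ȳ = (-3 + 1 + 1 − 1 + 2 + 0 + 0 − 1 − 2 + 3)/10 = 0.0000
Numerator Σ_{t=1}^{9}(y_t−ȳ)(y_{t+1}−ȳ) = -9.0000
Denominator Σ(y_t−ȳ)² = 30.0000
r_1 = -9.0000 / 30.0000 = -0.300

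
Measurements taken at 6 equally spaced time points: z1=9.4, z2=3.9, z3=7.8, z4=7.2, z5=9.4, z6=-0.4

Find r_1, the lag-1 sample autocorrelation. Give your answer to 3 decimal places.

-0.376

Mean z̄ = (9.4 + 3.9 + 7.8 + 7.2 + 9.4 − 0.4)/6 = 6.2167
Σ(z_t−z̄)(z_{t+1}−z̄) = (-7.3747) + (-3.6681) + (1.5569) + (3.1303) + (-21.0631) = -27.4186
Denominator Σ(z_t−z̄)² = 72.8883
r_1 = -27.4186 / 72.8883 = -0.376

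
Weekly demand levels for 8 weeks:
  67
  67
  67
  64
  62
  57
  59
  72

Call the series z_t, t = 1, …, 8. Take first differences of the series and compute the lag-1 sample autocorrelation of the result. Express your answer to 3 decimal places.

First differences Δz: 0, 0, -3, -2, -5, 2, 13
Mean of differences = 0.7143
Numerator Σ(Δz_t−Δz̄)(Δz_{t+1}−Δz̄) = 37.2041
Denominator Σ(Δz_t−Δz̄)² = 207.4286
r_1(Δz) = 37.2041 / 207.4286 = 0.179

0.179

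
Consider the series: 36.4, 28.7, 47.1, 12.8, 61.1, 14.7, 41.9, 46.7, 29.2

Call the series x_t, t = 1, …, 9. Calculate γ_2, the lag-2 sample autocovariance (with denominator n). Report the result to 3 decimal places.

91.608

Mean x̄ = (36.4 + 28.7 + 47.1 + 12.8 + 61.1 + 14.7 + 41.9 + 46.7 + 29.2)/9 = 35.4000
Σ_{t=1}^{7}(x_t−x̄)(x_{t+2}−x̄) = 824.4700
γ_2 = 824.4700 / 9 = 91.608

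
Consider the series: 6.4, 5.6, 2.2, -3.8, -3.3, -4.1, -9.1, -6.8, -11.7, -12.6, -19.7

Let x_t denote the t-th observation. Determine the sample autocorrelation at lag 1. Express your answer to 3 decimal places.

0.608

Mean x̄ = (6.4 + 5.6 + 2.2 − 3.8 − 3.3 − 4.1 − 9.1 − 6.8 − 11.7 − 12.6 − 19.7)/11 = -5.1727
Numerator Σ_{t=1}^{10}(x_t−x̄)(x_{t+1}−x̄) = 387.9720
Denominator Σ(x_t−x̄)² = 637.7618
r_1 = 387.9720 / 637.7618 = 0.608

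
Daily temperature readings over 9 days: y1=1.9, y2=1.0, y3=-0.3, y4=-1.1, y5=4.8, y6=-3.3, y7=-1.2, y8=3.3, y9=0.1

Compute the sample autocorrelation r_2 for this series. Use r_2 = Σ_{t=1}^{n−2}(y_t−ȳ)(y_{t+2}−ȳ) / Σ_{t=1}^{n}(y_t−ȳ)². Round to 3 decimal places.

-0.331

Mean ȳ = (1.9 + 1.0 − 0.3 − 1.1 + 4.8 − 3.3 − 1.2 + 3.3 + 0.1)/9 = 0.5778
Σ(y_t−ȳ)(y_{t+2}−ȳ) = (-1.1606) + (-0.7084) + (-3.7062) + (6.5060) + (-7.5062) + (-10.5562) + (0.8494) = -16.2821
Denominator Σ(y_t−ȳ)² = 49.1756
r_2 = -16.2821 / 49.1756 = -0.331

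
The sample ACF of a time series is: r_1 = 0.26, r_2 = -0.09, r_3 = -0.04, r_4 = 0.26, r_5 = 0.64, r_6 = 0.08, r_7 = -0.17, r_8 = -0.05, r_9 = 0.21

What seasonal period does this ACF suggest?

The largest autocorrelation is r_5 = 0.64; the remaining lags stay at or below 0.26.
The dominant spike at lag 5 indicates a seasonal period of 5.

5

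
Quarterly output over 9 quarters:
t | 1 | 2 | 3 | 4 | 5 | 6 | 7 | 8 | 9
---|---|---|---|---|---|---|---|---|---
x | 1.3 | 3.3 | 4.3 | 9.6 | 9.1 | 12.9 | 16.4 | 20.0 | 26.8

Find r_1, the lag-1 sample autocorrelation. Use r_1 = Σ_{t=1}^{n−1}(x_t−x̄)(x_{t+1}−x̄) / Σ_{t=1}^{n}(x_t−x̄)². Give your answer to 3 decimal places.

0.595

Mean x̄ = (1.3 + 3.3 + 4.3 + 9.6 + 9.1 + 12.9 + 16.4 + 20.0 + 26.8)/9 = 11.5222
Numerator Σ_{t=1}^{8}(x_t−x̄)(x_{t+1}−x̄) = 336.2284
Denominator Σ(x_t−x̄)² = 564.7956
r_1 = 336.2284 / 564.7956 = 0.595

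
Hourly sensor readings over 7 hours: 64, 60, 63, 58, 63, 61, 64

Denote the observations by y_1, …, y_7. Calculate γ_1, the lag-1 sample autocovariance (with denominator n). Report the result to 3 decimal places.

Mean ȳ = (64 + 60 + 63 + 58 + 63 + 61 + 64)/7 = 61.8571
Σ_{t=1}^{6}(y_t−ȳ)(y_{t+1}−ȳ) = -17.7347
γ_1 = -17.7347 / 7 = -2.534

-2.534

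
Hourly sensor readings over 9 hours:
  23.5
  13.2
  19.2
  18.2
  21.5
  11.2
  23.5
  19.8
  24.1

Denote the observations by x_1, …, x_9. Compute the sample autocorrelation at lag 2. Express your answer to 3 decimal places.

Mean x̄ = (23.5 + 13.2 + 19.2 + 18.2 + 21.5 + 11.2 + 23.5 + 19.8 + 24.1)/9 = 19.3556
Σ(x_t−x̄)(x_{t+2}−x̄) = (-0.6447) + (7.1131) + (-0.3336) + (9.4242) + (8.8875) + (-3.6247) + (19.6631) = 40.4849
Denominator Σ(x_t−x̄)² = 167.4222
r_2 = 40.4849 / 167.4222 = 0.242

0.242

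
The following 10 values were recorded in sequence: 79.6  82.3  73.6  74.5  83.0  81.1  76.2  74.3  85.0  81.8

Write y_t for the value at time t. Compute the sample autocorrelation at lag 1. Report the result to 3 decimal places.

-0.032

Mean ȳ = (79.6 + 82.3 + 73.6 + 74.5 + 83.0 + 81.1 + 76.2 + 74.3 + 85.0 + 81.8)/10 = 79.1400
Numerator Σ_{t=1}^{9}(y_t−ȳ)(y_{t+1}−ȳ) = -4.9996
Denominator Σ(y_t−ȳ)² = 154.6440
r_1 = -4.9996 / 154.6440 = -0.032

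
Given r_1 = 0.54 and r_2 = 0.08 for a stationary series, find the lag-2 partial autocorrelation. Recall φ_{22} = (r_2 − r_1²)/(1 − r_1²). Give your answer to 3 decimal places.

φ_{22} = (r_2 − r_1²) / (1 − r_1²)
r_1² = (0.54)² = 0.2916
Numerator = 0.08 − 0.2916 = -0.2116; denominator = 1 − 0.2916 = 0.7084
φ_{22} = -0.2116 / 0.7084 = -0.299

-0.299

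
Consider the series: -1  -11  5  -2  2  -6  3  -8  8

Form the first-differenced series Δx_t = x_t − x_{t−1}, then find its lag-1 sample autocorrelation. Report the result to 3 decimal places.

-0.733

First differences Δx: -10, 16, -7, 4, -8, 9, -11, 16
Mean of differences = 1.1250
Numerator Σ(Δx_t−Δx̄)(Δx_{t+1}−Δx̄) = -683.6406
Denominator Σ(Δx_t−Δx̄)² = 932.8750
r_1(Δx) = -683.6406 / 932.8750 = -0.733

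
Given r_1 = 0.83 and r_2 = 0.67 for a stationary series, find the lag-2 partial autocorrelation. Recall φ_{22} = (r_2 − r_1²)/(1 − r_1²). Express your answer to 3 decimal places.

-0.061

φ_{22} = (r_2 − r_1²) / (1 − r_1²)
r_1² = (0.83)² = 0.6889
Numerator = 0.67 − 0.6889 = -0.0189; denominator = 1 − 0.6889 = 0.3111
φ_{22} = -0.0189 / 0.3111 = -0.061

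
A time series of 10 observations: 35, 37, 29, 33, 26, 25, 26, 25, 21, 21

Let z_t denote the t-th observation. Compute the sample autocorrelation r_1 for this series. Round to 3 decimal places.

0.553

Mean z̄ = (35 + 37 + 29 + 33 + 26 + 25 + 26 + 25 + 21 + 21)/10 = 27.8000
Numerator Σ_{t=1}^{9}(z_t−z̄)(z_{t+1}−z̄) = 154.5600
Denominator Σ(z_t−z̄)² = 279.6000
r_1 = 154.5600 / 279.6000 = 0.553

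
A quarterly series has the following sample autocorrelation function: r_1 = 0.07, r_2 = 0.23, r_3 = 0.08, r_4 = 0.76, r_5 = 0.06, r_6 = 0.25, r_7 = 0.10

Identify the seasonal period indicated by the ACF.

The largest autocorrelation is r_4 = 0.76; the remaining lags stay at or below 0.25.
The dominant spike at lag 4 indicates a seasonal period of 4.

4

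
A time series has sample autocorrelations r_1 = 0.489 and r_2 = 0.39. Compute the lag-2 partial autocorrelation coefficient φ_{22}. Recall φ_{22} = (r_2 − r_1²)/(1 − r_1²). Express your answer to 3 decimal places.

0.198

φ_{22} = (r_2 − r_1²) / (1 − r_1²)
r_1² = (0.489)² = 0.239121
Numerator = 0.39 − 0.2391 = 0.1509; denominator = 1 − 0.2391 = 0.7609
φ_{22} = 0.1509 / 0.7609 = 0.198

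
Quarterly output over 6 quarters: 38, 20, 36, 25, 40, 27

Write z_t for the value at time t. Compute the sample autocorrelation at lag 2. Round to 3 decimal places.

0.518

Mean z̄ = (38 + 20 + 36 + 25 + 40 + 27)/6 = 31.0000
Numerator Σ_{t=1}^{4}(z_t−z̄)(z_{t+2}−z̄) = 170.0000
Denominator Σ(z_t−z̄)² = 328.0000
r_2 = 170.0000 / 328.0000 = 0.518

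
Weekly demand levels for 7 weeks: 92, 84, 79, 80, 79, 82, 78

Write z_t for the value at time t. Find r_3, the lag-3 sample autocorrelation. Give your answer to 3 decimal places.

-0.127

Mean z̄ = (92 + 84 + 79 + 80 + 79 + 82 + 78)/7 = 82.0000
Deviations from mean: 10.0000, 2.0000, -3.0000, -2.0000, -3.0000, 0.0000, -4.0000
Σ(z_t−z̄)(z_{t+3}−z̄) = (-20.0000) + (-6.0000) + (0.0000) + (8.0000) = -18.0000
Denominator Σ(z_t−z̄)² = 142.0000
r_3 = -18.0000 / 142.0000 = -0.127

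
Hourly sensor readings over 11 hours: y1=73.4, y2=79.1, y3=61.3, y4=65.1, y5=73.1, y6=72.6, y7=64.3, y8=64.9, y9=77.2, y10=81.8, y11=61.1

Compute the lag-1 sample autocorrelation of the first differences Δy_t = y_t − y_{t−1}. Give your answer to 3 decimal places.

-0.160

First differences Δy: 5.7, -17.8, 3.8, 8.0, -0.5, -8.3, 0.6, 12.3, 4.6, -20.7
Mean of differences = -1.2300
Numerator Σ(Δy_t−Δȳ)(Δy_{t+1}−Δȳ) = -172.9819
Denominator Σ(Δy_t−Δȳ)² = 1083.0810
r_1(Δy) = -172.9819 / 1083.0810 = -0.160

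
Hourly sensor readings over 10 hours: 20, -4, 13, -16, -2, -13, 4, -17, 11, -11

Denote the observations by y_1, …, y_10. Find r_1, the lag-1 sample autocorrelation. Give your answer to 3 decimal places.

Mean ȳ = (20 − 4 + 13 − 16 − 2 − 13 + 4 − 17 + 11 − 11)/10 = -1.5000
Numerator Σ_{t=1}^{9}(y_t−ȳ)(y_{t+1}−ȳ) = -748.2500
Denominator Σ(y_t−ȳ)² = 1538.5000
r_1 = -748.2500 / 1538.5000 = -0.486

-0.486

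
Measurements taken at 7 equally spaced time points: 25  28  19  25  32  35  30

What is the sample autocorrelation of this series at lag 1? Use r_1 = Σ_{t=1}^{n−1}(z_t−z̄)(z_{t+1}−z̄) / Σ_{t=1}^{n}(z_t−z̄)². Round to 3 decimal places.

Mean z̄ = (25 + 28 + 19 + 25 + 32 + 35 + 30)/7 = 27.7143
Σ(z_t−z̄)(z_{t+1}−z̄) = (-0.7755) + (-2.4898) + (23.6531) + (-11.6327) + (31.2245) + (16.6531) = 56.6327
Denominator Σ(z_t−z̄)² = 167.4286
r_1 = 56.6327 / 167.4286 = 0.338

0.338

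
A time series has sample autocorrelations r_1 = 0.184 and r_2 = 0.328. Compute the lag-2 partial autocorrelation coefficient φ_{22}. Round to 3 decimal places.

0.304

φ_{22} = (r_2 − r_1²) / (1 − r_1²)
r_1² = (0.184)² = 0.033856
Numerator = 0.328 − 0.0339 = 0.2941; denominator = 1 − 0.0339 = 0.9661
φ_{22} = 0.2941 / 0.9661 = 0.304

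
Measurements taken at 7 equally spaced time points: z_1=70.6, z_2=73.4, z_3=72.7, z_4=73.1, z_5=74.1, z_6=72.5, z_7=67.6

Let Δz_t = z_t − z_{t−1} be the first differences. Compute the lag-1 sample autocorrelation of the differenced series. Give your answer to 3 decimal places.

0.107

First differences Δz: 2.8, -0.7, 0.4, 1.0, -1.6, -4.9
Mean of differences = -0.5000
Numerator Σ(Δz_t−Δz̄)(Δz_{t+1}−Δz̄) = 3.7000
Denominator Σ(Δz_t−Δz̄)² = 34.5600
r_1(Δz) = 3.7000 / 34.5600 = 0.107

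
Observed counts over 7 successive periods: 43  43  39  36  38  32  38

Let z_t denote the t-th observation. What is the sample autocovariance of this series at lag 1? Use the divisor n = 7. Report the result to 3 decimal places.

4.096

Mean z̄ = (43 + 43 + 39 + 36 + 38 + 32 + 38)/7 = 38.4286
Deviations: 4.5714, 4.5714, 0.5714, -2.4286, -0.4286, -6.4286, -0.4286
Σ_{t=1}^{6}(z_t−z̄)(z_{t+1}−z̄) = 28.6735
γ_1 = 28.6735 / 7 = 4.096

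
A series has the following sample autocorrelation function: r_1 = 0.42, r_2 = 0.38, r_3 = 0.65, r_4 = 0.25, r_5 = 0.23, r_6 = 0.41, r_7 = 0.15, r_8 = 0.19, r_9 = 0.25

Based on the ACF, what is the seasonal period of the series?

The largest autocorrelation is r_3 = 0.65; the remaining lags stay at or below 0.42. The elevated value at lag 1 (0.42), dropping to 0.38 at lag 2, reflects decaying short-term dependence rather than seasonality.
The dominant spike at lag 3 indicates a seasonal period of 3.

3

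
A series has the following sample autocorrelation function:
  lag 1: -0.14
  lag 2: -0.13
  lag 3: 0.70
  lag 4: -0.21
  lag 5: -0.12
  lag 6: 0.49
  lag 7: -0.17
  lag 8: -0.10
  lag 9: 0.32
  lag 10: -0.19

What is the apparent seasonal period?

3

The largest autocorrelation is r_3 = 0.70, with weaker echoes at lags 6 (0.49) and 9 (0.32); the remaining lags stay at or below -0.10.
The dominant spike at lag 3 indicates a seasonal period of 3.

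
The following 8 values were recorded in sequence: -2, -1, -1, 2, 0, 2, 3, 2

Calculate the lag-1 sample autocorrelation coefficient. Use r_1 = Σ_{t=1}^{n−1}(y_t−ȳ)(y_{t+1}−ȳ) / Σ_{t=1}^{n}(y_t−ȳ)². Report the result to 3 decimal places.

Mean ȳ = (-2 − 1 − 1 + 2 + 0 + 2 + 3 + 2)/8 = 0.6250
Deviations from mean: -2.6250, -1.6250, -1.6250, 1.3750, -0.6250, 1.3750, 2.3750, 1.3750
Numerator Σ_{t=1}^{7}(y_t−ȳ)(y_{t+1}−ȳ) = 9.4844
Denominator Σ(y_t−ȳ)² = 23.8750
r_1 = 9.4844 / 23.8750 = 0.397

0.397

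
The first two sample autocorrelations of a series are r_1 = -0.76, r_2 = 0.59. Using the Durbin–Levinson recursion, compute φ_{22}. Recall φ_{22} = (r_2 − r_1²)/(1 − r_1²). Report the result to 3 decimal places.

φ_{22} = (r_2 − r_1²) / (1 − r_1²)
r_1² = (-0.76)² = 0.5776
Numerator = 0.59 − 0.5776 = 0.0124; denominator = 1 − 0.5776 = 0.4224
φ_{22} = 0.0124 / 0.4224 = 0.029

0.029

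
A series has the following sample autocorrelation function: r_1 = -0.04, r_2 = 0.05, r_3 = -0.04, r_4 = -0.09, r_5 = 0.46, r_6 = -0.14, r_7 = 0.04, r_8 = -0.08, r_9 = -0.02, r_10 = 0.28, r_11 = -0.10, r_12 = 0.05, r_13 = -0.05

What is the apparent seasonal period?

5

The largest autocorrelation is r_5 = 0.46, with a weaker echo at lag 10 (0.28); the remaining lags stay at or below 0.05.
The dominant spike at lag 5 indicates a seasonal period of 5.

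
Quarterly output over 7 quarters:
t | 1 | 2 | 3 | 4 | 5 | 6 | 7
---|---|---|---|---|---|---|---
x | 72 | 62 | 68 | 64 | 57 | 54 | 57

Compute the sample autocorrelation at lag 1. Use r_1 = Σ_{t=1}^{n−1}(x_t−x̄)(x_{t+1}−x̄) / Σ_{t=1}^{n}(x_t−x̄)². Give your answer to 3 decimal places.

0.323

Mean x̄ = (72 + 62 + 68 + 64 + 57 + 54 + 57)/7 = 62.0000
Deviations from mean: 10.0000, 0.0000, 6.0000, 2.0000, -5.0000, -8.0000, -5.0000
Σ(x_t−x̄)(x_{t+1}−x̄) = (0.0000) + (0.0000) + (12.0000) + (-10.0000) + (40.0000) + (40.0000) = 82.0000
Denominator Σ(x_t−x̄)² = 254.0000
r_1 = 82.0000 / 254.0000 = 0.323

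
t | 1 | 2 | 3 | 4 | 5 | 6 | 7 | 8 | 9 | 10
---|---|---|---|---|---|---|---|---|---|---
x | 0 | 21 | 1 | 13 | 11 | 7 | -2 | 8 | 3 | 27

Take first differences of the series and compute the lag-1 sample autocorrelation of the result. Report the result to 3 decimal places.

-0.501

First differences Δx: 21, -20, 12, -2, -4, -9, 10, -5, 24
Mean of differences = 3.0000
Numerator Σ(Δx_t−Δx̄)(Δx_{t+1}−Δx̄) = -855.0000
Denominator Σ(Δx_t−Δx̄)² = 1706.0000
r_1(Δx) = -855.0000 / 1706.0000 = -0.501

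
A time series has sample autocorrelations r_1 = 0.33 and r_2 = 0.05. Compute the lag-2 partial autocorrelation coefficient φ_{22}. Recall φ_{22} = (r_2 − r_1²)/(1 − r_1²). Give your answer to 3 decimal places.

φ_{22} = (r_2 − r_1²) / (1 − r_1²)
r_1² = (0.33)² = 0.1089
Numerator = 0.05 − 0.1089 = -0.0589; denominator = 1 − 0.1089 = 0.8911
φ_{22} = -0.0589 / 0.8911 = -0.066

-0.066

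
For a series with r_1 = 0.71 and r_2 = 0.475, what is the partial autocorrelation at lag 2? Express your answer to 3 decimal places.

-0.059

φ_{22} = (r_2 − r_1²) / (1 − r_1²)
r_1² = (0.71)² = 0.5041
Numerator = 0.475 − 0.5041 = -0.0291; denominator = 1 − 0.5041 = 0.4959
φ_{22} = -0.0291 / 0.4959 = -0.059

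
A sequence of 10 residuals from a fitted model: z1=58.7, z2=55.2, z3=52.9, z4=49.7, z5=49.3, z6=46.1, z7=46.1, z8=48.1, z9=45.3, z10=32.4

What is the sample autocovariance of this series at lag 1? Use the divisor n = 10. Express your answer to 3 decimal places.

Mean z̄ = (58.7 + 55.2 + 52.9 + 49.7 + 49.3 + 46.1 + 46.1 + 48.1 + 45.3 + 32.4)/10 = 48.3800
Σ_{t=1}^{9}(z_t−z̄)(z_{t+1}−z̄) = 162.2096
γ_1 = 162.2096 / 10 = 16.221

16.221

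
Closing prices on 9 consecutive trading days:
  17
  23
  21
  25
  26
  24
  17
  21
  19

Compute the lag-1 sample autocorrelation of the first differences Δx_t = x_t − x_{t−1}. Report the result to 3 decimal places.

-0.306

First differences Δx: 6, -2, 4, 1, -2, -7, 4, -2
Mean of differences = 0.2500
Numerator Σ(Δx_t−Δx̄)(Δx_{t+1}−Δx̄) = -39.5625
Denominator Σ(Δx_t−Δx̄)² = 129.5000
r_1(Δx) = -39.5625 / 129.5000 = -0.306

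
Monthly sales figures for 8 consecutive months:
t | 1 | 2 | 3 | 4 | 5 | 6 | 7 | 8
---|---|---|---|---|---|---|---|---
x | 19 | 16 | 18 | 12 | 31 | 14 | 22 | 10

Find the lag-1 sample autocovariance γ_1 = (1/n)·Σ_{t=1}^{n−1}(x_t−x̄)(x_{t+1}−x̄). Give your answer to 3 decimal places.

Mean x̄ = (19 + 16 + 18 + 12 + 31 + 14 + 22 + 10)/8 = 17.7500
Deviations: 1.2500, -1.7500, 0.2500, -5.7500, 13.2500, -3.7500, 4.2500, -7.7500
Σ_{t=1}^{7}(x_t−x̄)(x_{t+1}−x̄) = -178.8125
γ_1 = -178.8125 / 8 = -22.352

-22.352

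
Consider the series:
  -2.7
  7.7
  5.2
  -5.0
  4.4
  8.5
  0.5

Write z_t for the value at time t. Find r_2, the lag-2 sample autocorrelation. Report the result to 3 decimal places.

Mean z̄ = (-2.7 + 7.7 + 5.2 − 5.0 + 4.4 + 8.5 + 0.5)/7 = 2.6571
Deviations from mean: -5.3571, 5.0429, 2.5429, -7.6571, 1.7429, 5.8429, -2.1571
Numerator Σ_{t=1}^{5}(z_t−z̄)(z_{t+2}−z̄) = -96.3037
Denominator Σ(z_t−z̄)² = 161.0571
r_2 = -96.3037 / 161.0571 = -0.598

-0.598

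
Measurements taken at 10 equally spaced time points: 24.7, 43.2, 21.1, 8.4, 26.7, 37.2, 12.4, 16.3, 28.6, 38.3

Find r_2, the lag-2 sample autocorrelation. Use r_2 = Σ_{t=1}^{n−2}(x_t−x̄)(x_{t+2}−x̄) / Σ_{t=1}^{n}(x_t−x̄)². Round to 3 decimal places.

Mean x̄ = (24.7 + 43.2 + 21.1 + 8.4 + 26.7 + 37.2 + 12.4 + 16.3 + 28.6 + 38.3)/10 = 25.6900
Numerator Σ_{t=1}^{8}(x_t−x̄)(x_{t+2}−x̄) = -780.4312
Denominator Σ(x_t−x̄)² = 1193.3690
r_2 = -780.4312 / 1193.3690 = -0.654

-0.654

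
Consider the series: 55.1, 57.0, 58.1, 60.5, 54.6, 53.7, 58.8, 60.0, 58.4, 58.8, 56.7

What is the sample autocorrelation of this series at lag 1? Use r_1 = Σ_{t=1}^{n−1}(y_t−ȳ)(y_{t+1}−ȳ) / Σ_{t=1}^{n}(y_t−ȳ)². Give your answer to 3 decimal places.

Mean ȳ = (55.1 + 57.0 + 58.1 + 60.5 + 54.6 + 53.7 + 58.8 + 60.0 + 58.4 + 58.8 + 56.7)/11 = 57.4273
Numerator Σ_{t=1}^{10}(y_t−ȳ)(y_{t+1}−ȳ) = 5.8793
Denominator Σ(y_t−ȳ)² = 49.2418
r_1 = 5.8793 / 49.2418 = 0.119

0.119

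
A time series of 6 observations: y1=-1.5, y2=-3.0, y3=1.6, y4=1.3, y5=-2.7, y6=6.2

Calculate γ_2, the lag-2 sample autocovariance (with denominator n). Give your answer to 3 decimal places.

Mean ȳ = (-1.5 − 3.0 + 1.6 + 1.3 − 2.7 + 6.2)/6 = 0.3167
Deviations: -1.8167, -3.3167, 1.2833, 0.9833, -3.0167, 5.8833
Σ_{t=1}^{4}(y_t−ȳ)(y_{t+2}−ȳ) = -3.6789
γ_2 = -3.6789 / 6 = -0.613

-0.613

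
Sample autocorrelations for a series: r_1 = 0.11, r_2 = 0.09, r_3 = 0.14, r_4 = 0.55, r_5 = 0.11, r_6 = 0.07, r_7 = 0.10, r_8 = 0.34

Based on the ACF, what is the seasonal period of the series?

4

The largest autocorrelation is r_4 = 0.55, with a weaker echo at lag 8 (0.34); the remaining lags stay at or below 0.14.
The dominant spike at lag 4 indicates a seasonal period of 4.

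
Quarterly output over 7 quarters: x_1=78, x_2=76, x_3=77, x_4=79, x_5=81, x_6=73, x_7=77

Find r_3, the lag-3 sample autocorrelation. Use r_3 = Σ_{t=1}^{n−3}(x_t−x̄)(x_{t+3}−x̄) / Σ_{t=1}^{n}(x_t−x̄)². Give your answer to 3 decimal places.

Mean x̄ = (78 + 76 + 77 + 79 + 81 + 73 + 77)/7 = 77.2857
Deviations from mean: 0.7143, -1.2857, -0.2857, 1.7143, 3.7143, -4.2857, -0.2857
Numerator Σ_{t=1}^{4}(x_t−x̄)(x_{t+3}−x̄) = -2.8163
Denominator Σ(x_t−x̄)² = 37.4286
r_3 = -2.8163 / 37.4286 = -0.075

-0.075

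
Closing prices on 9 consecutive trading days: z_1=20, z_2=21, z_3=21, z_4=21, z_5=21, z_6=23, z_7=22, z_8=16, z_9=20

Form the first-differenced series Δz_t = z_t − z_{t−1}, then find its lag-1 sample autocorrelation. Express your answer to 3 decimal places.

First differences Δz: 1, 0, 0, 0, 2, -1, -6, 4
Mean of differences = 0.0000
Numerator Σ(Δz_t−Δz̄)(Δz_{t+1}−Δz̄) = -20.0000
Denominator Σ(Δz_t−Δz̄)² = 58.0000
r_1(Δz) = -20.0000 / 58.0000 = -0.345

-0.345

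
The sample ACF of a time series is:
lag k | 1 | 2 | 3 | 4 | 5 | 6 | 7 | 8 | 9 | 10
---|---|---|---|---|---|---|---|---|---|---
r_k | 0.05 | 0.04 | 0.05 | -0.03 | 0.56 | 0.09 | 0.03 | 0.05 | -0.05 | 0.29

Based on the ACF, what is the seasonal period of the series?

5

The largest autocorrelation is r_5 = 0.56, with a weaker echo at lag 10 (0.29); the remaining lags stay at or below 0.09.
The dominant spike at lag 5 indicates a seasonal period of 5.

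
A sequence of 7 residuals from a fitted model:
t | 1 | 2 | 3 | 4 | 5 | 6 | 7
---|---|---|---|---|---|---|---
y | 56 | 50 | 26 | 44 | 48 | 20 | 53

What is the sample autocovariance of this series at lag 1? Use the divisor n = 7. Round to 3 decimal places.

-57.251

Mean ȳ = (56 + 50 + 26 + 44 + 48 + 20 + 53)/7 = 42.4286
Deviations: 13.5714, 7.5714, -16.4286, 1.5714, 5.5714, -22.4286, 10.5714
Σ_{t=1}^{6}(y_t−ȳ)(y_{t+1}−ȳ) = -400.7551
γ_1 = -400.7551 / 7 = -57.251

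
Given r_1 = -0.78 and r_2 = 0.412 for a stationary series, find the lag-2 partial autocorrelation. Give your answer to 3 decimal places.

-0.502

φ_{22} = (r_2 − r_1²) / (1 − r_1²)
r_1² = (-0.78)² = 0.6084
Numerator = 0.412 − 0.6084 = -0.1964; denominator = 1 − 0.6084 = 0.3916
φ_{22} = -0.1964 / 0.3916 = -0.502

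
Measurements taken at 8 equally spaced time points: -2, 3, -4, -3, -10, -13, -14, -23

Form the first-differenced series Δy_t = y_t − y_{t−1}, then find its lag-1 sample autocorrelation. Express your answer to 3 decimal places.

-0.500

First differences Δy: 5, -7, 1, -7, -3, -1, -9
Mean of differences = -3.0000
Numerator Σ(Δy_t−Δȳ)(Δy_{t+1}−Δȳ) = -76.0000
Denominator Σ(Δy_t−Δȳ)² = 152.0000
r_1(Δy) = -76.0000 / 152.0000 = -0.500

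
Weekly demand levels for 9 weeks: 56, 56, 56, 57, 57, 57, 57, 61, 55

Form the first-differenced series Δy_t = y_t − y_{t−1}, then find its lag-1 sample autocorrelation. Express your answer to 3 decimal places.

-0.442

First differences Δy: 0, 0, 1, 0, 0, 0, 4, -6
Mean of differences = -0.1250
Numerator Σ(Δy_t−Δȳ)(Δy_{t+1}−Δȳ) = -23.3906
Denominator Σ(Δy_t−Δȳ)² = 52.8750
r_1(Δy) = -23.3906 / 52.8750 = -0.442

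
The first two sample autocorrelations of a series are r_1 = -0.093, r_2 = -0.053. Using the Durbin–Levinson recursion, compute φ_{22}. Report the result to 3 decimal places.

-0.062

φ_{22} = (r_2 − r_1²) / (1 − r_1²)
r_1² = (-0.093)² = 0.008649
Numerator = -0.053 − 0.0086 = -0.0616; denominator = 1 − 0.0086 = 0.9914
φ_{22} = -0.0616 / 0.9914 = -0.062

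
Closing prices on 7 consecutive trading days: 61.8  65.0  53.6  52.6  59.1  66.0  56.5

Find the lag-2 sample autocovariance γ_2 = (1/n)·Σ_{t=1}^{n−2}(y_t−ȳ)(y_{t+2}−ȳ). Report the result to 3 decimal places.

-13.791

Mean ȳ = (61.8 + 65.0 + 53.6 + 52.6 + 59.1 + 66.0 + 56.5)/7 = 59.2286
Deviations: 2.5714, 5.7714, -5.6286, -6.6286, -0.1286, 6.7714, -2.7286
Σ_{t=1}^{5}(y_t−ȳ)(y_{t+2}−ȳ) = -96.5402
γ_2 = -96.5402 / 7 = -13.791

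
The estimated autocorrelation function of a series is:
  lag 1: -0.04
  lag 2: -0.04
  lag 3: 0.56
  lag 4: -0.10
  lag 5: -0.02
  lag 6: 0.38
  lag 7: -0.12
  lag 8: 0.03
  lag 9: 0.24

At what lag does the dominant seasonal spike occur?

The largest autocorrelation is r_3 = 0.56, with weaker echoes at lags 6 (0.38) and 9 (0.24); the remaining lags stay at or below 0.03.
The dominant spike at lag 3 indicates a seasonal period of 3.

3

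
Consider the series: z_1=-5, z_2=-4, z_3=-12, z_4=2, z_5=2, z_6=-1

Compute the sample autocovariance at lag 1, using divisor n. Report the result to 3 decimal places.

Mean z̄ = (-5 − 4 − 12 + 2 + 2 − 1)/6 = -3.0000
Σ_{t=1}^{5}(z_t−z̄)(z_{t+1}−z̄) = 1.0000
γ_1 = 1.0000 / 6 = 0.167

0.167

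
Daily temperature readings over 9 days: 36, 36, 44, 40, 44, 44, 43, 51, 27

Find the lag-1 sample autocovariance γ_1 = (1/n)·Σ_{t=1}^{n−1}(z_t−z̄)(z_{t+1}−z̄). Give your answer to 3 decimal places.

Mean z̄ = (36 + 36 + 44 + 40 + 44 + 44 + 43 + 51 + 27)/9 = 40.5556
Σ_{t=1}^{8}(z_t−z̄)(z_{t+1}−z̄) = -94.5309
γ_1 = -94.5309 / 9 = -10.503

-10.503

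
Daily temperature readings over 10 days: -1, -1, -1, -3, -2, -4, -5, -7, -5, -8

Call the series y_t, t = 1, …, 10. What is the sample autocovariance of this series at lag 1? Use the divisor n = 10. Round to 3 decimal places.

3.171

Mean ȳ = (-1 − 1 − 1 − 3 − 2 − 4 − 5 − 7 − 5 − 8)/10 = -3.7000
Σ_{t=1}^{9}(y_t−ȳ)(y_{t+1}−ȳ) = 31.7100
γ_1 = 31.7100 / 10 = 3.171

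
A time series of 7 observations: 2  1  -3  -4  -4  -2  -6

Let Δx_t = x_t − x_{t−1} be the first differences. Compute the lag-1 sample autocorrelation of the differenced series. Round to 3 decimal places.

-0.211

First differences Δx: -1, -4, -1, 0, 2, -4
Mean of differences = -1.3333
Numerator Σ(Δx_t−Δx̄)(Δx_{t+1}−Δx̄) = -5.7778
Denominator Σ(Δx_t−Δx̄)² = 27.3333
r_1(Δx) = -5.7778 / 27.3333 = -0.211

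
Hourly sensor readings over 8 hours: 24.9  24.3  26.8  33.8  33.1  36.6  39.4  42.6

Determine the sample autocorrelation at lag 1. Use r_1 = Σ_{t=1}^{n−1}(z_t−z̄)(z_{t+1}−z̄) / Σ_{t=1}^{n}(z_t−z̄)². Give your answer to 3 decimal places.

Mean z̄ = (24.9 + 24.3 + 26.8 + 33.8 + 33.1 + 36.6 + 39.4 + 42.6)/8 = 32.6875
Deviations from mean: -7.7875, -8.3875, -5.8875, 1.1125, 0.4125, 3.9125, 6.7125, 9.9125
Σ(z_t−z̄)(z_{t+1}−z̄) = (65.3177) + (49.3814) + (-6.5498) + (0.4589) + (1.6139) + (26.2627) + (66.5377) = 203.0223
Denominator Σ(z_t−z̄)² = 325.6888
r_1 = 203.0223 / 325.6888 = 0.623

0.623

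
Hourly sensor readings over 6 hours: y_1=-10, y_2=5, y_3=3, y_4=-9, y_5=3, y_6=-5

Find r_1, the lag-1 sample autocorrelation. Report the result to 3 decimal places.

-0.473

Mean ȳ = (-10 + 5 + 3 − 9 + 3 − 5)/6 = -2.1667
Deviations from mean: -7.8333, 7.1667, 5.1667, -6.8333, 5.1667, -2.8333
Numerator Σ_{t=1}^{5}(y_t−ȳ)(y_{t+1}−ȳ) = -104.3611
Denominator Σ(y_t−ȳ)² = 220.8333
r_1 = -104.3611 / 220.8333 = -0.473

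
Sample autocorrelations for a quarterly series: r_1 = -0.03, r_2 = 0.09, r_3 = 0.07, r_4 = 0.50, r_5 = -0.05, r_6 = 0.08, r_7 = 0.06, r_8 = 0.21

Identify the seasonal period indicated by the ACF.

4

The largest autocorrelation is r_4 = 0.50, with a weaker echo at lag 8 (0.21); the remaining lags stay at or below 0.09.
The dominant spike at lag 4 indicates a seasonal period of 4.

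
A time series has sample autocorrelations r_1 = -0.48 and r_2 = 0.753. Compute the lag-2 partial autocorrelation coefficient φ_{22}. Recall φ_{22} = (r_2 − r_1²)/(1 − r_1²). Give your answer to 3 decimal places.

φ_{22} = (r_2 − r_1²) / (1 − r_1²)
r_1² = (-0.48)² = 0.2304
Numerator = 0.753 − 0.2304 = 0.5226; denominator = 1 − 0.2304 = 0.7696
φ_{22} = 0.5226 / 0.7696 = 0.679

0.679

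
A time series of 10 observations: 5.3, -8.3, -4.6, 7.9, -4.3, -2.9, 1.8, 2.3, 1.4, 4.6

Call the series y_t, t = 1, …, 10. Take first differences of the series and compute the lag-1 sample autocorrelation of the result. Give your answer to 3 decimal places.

-0.310

First differences Δy: -13.6, 3.7, 12.5, -12.2, 1.4, 4.7, 0.5, -0.9, 3.2
Mean of differences = -0.0778
Numerator Σ(Δy_t−Δȳ)(Δy_{t+1}−Δȳ) = -167.3016
Denominator Σ(Δy_t−Δȳ)² = 539.0356
r_1(Δy) = -167.3016 / 539.0356 = -0.310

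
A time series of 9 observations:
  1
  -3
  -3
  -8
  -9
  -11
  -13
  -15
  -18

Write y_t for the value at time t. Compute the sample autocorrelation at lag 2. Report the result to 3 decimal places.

0.361

Mean ȳ = (1 − 3 − 3 − 8 − 9 − 11 − 13 − 15 − 18)/9 = -8.7778
Σ(y_t−ȳ)(y_{t+2}−ȳ) = (56.4938) + (4.4938) + (-1.2840) + (-1.7284) + (0.9383) + (13.8272) + (38.9383) = 111.6790
Denominator Σ(y_t−ȳ)² = 309.5556
r_2 = 111.6790 / 309.5556 = 0.361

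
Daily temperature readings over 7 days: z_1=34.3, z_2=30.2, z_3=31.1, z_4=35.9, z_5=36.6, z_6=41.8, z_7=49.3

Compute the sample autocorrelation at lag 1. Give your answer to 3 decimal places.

Mean z̄ = (34.3 + 30.2 + 31.1 + 35.9 + 36.6 + 41.8 + 49.3)/7 = 37.0286
Deviations from mean: -2.7286, -6.8286, -5.9286, -1.1286, -0.4286, 4.7714, 12.2714
Σ(z_t−z̄)(z_{t+1}−z̄) = (18.6322) + (40.4837) + (6.6908) + (0.4837) + (-2.0449) + (58.5522) = 122.7978
Denominator Σ(z_t−z̄)² = 264.0343
r_1 = 122.7978 / 264.0343 = 0.465

0.465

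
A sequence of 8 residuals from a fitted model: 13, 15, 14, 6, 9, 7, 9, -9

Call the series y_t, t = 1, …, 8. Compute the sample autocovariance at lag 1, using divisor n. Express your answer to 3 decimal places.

5.500

Mean ȳ = (13 + 15 + 14 + 6 + 9 + 7 + 9 − 9)/8 = 8.0000
Σ_{t=1}^{7}(y_t−ȳ)(y_{t+1}−ȳ) = 44.0000
γ_1 = 44.0000 / 8 = 5.500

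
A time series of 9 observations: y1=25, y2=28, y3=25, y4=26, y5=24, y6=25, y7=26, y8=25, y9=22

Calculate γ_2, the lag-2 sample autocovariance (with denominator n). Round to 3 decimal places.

-0.126

Mean ȳ = (25 + 28 + 25 + 26 + 24 + 25 + 26 + 25 + 22)/9 = 25.1111
Σ_{t=1}^{7}(y_t−ȳ)(y_{t+2}−ȳ) = -1.1358
γ_2 = -1.1358 / 9 = -0.126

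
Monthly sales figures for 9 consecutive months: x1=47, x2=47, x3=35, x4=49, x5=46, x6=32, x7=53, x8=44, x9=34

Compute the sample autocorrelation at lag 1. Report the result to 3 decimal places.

-0.423

Mean x̄ = (47 + 47 + 35 + 49 + 46 + 32 + 53 + 44 + 34)/9 = 43.0000
Numerator Σ_{t=1}^{8}(x_t−x̄)(x_{t+1}−x̄) = -188.0000
Denominator Σ(x_t−x̄)² = 444.0000
r_1 = -188.0000 / 444.0000 = -0.423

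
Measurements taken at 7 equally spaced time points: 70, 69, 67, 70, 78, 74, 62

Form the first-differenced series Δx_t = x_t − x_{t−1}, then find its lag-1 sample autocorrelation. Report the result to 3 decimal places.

0.180

First differences Δx: -1, -2, 3, 8, -4, -12
Mean of differences = -1.3333
Numerator Σ(Δx_t−Δx̄)(Δx_{t+1}−Δx̄) = 40.8889
Denominator Σ(Δx_t−Δx̄)² = 227.3333
r_1(Δx) = 40.8889 / 227.3333 = 0.180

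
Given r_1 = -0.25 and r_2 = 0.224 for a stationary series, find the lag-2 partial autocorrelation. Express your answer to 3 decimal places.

0.172

φ_{22} = (r_2 − r_1²) / (1 − r_1²)
r_1² = (-0.25)² = 0.0625
Numerator = 0.224 − 0.0625 = 0.1615; denominator = 1 − 0.0625 = 0.9375
φ_{22} = 0.1615 / 0.9375 = 0.172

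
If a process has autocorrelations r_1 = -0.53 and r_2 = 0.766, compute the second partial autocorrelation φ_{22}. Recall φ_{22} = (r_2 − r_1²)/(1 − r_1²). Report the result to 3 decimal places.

0.675

φ_{22} = (r_2 − r_1²) / (1 − r_1²)
r_1² = (-0.53)² = 0.2809
Numerator = 0.766 − 0.2809 = 0.4851; denominator = 1 − 0.2809 = 0.7191
φ_{22} = 0.4851 / 0.7191 = 0.675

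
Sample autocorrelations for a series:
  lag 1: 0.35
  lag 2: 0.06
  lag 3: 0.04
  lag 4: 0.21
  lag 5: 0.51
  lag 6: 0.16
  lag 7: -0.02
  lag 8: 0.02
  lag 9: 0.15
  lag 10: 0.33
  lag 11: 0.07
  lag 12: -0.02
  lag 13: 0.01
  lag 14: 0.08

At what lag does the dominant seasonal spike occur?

5

The largest autocorrelation is r_5 = 0.51; the remaining lags stay at or below 0.35. The elevated value at lag 1 (0.35), dropping to 0.06 at lag 2, reflects decaying short-term dependence rather than seasonality.
The dominant spike at lag 5 indicates a seasonal period of 5.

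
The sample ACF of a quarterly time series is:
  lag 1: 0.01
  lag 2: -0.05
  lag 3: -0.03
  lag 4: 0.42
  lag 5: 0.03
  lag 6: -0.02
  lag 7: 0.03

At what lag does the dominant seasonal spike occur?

4

The largest autocorrelation is r_4 = 0.42; the remaining lags stay at or below 0.03.
The dominant spike at lag 4 indicates a seasonal period of 4.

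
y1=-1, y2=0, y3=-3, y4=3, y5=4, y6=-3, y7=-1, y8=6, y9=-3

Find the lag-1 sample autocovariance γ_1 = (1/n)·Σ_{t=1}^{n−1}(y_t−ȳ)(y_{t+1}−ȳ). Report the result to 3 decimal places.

-3.487

Mean ȳ = (-1 + 0 − 3 + 3 + 4 − 3 − 1 + 6 − 3)/9 = 0.2222
Σ_{t=1}^{8}(y_t−ȳ)(y_{t+1}−ȳ) = -31.3827
γ_1 = -31.3827 / 9 = -3.487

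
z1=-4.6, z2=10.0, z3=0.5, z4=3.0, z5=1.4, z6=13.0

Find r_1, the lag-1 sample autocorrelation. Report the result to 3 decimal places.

Mean z̄ = (-4.6 + 10.0 + 0.5 + 3.0 + 1.4 + 13.0)/6 = 3.8833
Deviations from mean: -8.4833, 6.1167, -3.3833, -0.8833, -2.4833, 9.1167
Σ(z_t−z̄)(z_{t+1}−z̄) = (-51.8897) + (-20.6947) + (2.9886) + (2.1936) + (-22.6397) = -90.0419
Denominator Σ(z_t−z̄)² = 210.8883
r_1 = -90.0419 / 210.8883 = -0.427

-0.427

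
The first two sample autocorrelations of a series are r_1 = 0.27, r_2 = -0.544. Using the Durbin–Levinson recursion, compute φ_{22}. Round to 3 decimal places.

φ_{22} = (r_2 − r_1²) / (1 − r_1²)
r_1² = (0.27)² = 0.0729
Numerator = -0.544 − 0.0729 = -0.6169; denominator = 1 − 0.0729 = 0.9271
φ_{22} = -0.6169 / 0.9271 = -0.665

-0.665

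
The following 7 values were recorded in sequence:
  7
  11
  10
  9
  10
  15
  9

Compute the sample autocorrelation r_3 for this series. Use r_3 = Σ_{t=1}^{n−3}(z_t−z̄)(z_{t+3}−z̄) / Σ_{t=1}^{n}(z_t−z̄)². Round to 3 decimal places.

Mean z̄ = (7 + 11 + 10 + 9 + 10 + 15 + 9)/7 = 10.1429
Deviations from mean: -3.1429, 0.8571, -0.1429, -1.1429, -0.1429, 4.8571, -1.1429
Numerator Σ_{t=1}^{4}(z_t−z̄)(z_{t+3}−z̄) = 4.0816
Denominator Σ(z_t−z̄)² = 36.8571
r_3 = 4.0816 / 36.8571 = 0.111

0.111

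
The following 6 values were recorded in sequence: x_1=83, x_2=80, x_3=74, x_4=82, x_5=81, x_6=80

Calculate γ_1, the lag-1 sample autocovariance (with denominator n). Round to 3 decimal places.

Mean x̄ = (83 + 80 + 74 + 82 + 81 + 80)/6 = 80.0000
Σ_{t=1}^{5}(x_t−x̄)(x_{t+1}−x̄) = -10.0000
γ_1 = -10.0000 / 6 = -1.667

-1.667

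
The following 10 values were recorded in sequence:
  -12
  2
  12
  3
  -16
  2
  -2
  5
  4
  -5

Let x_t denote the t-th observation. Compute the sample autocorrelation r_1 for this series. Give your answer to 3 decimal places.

Mean x̄ = (-12 + 2 + 12 + 3 − 16 + 2 − 2 + 5 + 4 − 5)/10 = -0.7000
Numerator Σ_{t=1}^{9}(x_t−x̄)(x_{t+1}−x̄) = -51.4900
Denominator Σ(x_t−x̄)² = 626.1000
r_1 = -51.4900 / 626.1000 = -0.082

-0.082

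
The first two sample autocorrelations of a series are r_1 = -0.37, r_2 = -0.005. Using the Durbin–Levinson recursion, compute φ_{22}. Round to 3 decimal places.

φ_{22} = (r_2 − r_1²) / (1 − r_1²)
r_1² = (-0.37)² = 0.1369
Numerator = -0.005 − 0.1369 = -0.1419; denominator = 1 − 0.1369 = 0.8631
φ_{22} = -0.1419 / 0.8631 = -0.164

-0.164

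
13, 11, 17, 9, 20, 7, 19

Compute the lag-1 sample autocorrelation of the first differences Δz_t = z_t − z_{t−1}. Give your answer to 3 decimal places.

-0.835

First differences Δz: -2, 6, -8, 11, -13, 12
Mean of differences = 1.0000
Numerator Σ(Δz_t−Δz̄)(Δz_{t+1}−Δz̄) = -444.0000
Denominator Σ(Δz_t−Δz̄)² = 532.0000
r_1(Δz) = -444.0000 / 532.0000 = -0.835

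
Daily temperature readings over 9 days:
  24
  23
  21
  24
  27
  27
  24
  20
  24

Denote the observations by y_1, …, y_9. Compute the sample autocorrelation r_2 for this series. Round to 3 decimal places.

Mean ȳ = (24 + 23 + 21 + 24 + 27 + 27 + 24 + 20 + 24)/9 = 23.7778
Σ(y_t−ȳ)(y_{t+2}−ȳ) = (-0.6173) + (-0.1728) + (-8.9506) + (0.7160) + (0.7160) + (-12.1728) + (0.0494) = -20.4321
Denominator Σ(y_t−ȳ)² = 43.5556
r_2 = -20.4321 / 43.5556 = -0.469

-0.469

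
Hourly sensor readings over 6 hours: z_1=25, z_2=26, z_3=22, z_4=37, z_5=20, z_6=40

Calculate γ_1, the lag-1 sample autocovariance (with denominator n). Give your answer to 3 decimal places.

Mean z̄ = (25 + 26 + 22 + 37 + 20 + 40)/6 = 28.3333
Σ_{t=1}^{5}(z_t−z̄)(z_{t+1}−z̄) = -201.7778
γ_1 = -201.7778 / 6 = -33.630

-33.630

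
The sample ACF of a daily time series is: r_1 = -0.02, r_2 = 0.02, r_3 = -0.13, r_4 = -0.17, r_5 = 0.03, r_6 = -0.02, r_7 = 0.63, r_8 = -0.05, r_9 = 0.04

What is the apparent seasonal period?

7

The largest autocorrelation is r_7 = 0.63; the remaining lags stay at or below 0.04.
The dominant spike at lag 7 indicates a seasonal period of 7.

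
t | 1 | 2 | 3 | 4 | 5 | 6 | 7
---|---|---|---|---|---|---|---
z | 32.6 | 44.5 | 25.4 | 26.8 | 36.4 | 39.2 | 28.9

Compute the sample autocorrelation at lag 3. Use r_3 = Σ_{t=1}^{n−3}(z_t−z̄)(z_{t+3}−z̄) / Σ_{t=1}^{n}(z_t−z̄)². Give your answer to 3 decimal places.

0.074

Mean z̄ = (32.6 + 44.5 + 25.4 + 26.8 + 36.4 + 39.2 + 28.9)/7 = 33.4000
Deviations from mean: -0.8000, 11.1000, -8.0000, -6.6000, 3.0000, 5.8000, -4.5000
Σ(z_t−z̄)(z_{t+3}−z̄) = (5.2800) + (33.3000) + (-46.4000) + (29.7000) = 21.8800
Denominator Σ(z_t−z̄)² = 294.3000
r_3 = 21.8800 / 294.3000 = 0.074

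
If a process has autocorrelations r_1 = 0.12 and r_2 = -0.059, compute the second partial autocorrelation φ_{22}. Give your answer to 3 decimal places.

φ_{22} = (r_2 − r_1²) / (1 − r_1²)
r_1² = (0.12)² = 0.0144
Numerator = -0.059 − 0.0144 = -0.0734; denominator = 1 − 0.0144 = 0.9856
φ_{22} = -0.0734 / 0.9856 = -0.074

-0.074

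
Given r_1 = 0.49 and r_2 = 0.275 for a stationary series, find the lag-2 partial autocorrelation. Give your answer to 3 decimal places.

φ_{22} = (r_2 − r_1²) / (1 − r_1²)
r_1² = (0.49)² = 0.2401
Numerator = 0.275 − 0.2401 = 0.0349; denominator = 1 − 0.2401 = 0.7599
φ_{22} = 0.0349 / 0.7599 = 0.046

0.046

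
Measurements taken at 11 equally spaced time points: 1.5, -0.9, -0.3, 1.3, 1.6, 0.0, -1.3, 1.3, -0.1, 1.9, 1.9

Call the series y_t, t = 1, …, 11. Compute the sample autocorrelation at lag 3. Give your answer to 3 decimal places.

Mean ȳ = (1.5 − 0.9 − 0.3 + 1.3 + 1.6 + 0.0 − 1.3 + 1.3 − 0.1 + 1.9 + 1.9)/11 = 0.6273
Numerator Σ_{t=1}^{8}(y_t−ȳ)(y_{t+3}−ȳ) = -2.0995
Denominator Σ(y_t−ȳ)² = 13.6818
r_3 = -2.0995 / 13.6818 = -0.153

-0.153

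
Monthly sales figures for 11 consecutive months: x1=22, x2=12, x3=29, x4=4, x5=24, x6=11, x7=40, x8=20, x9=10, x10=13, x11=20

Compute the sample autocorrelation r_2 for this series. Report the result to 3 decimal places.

Mean x̄ = (22 + 12 + 29 + 4 + 24 + 11 + 40 + 20 + 10 + 13 + 20)/11 = 18.6364
Numerator Σ_{t=1}^{9}(x_t−x̄)(x_{t+2}−x̄) = 199.5537
Denominator Σ(x_t−x̄)² = 1030.5455
r_2 = 199.5537 / 1030.5455 = 0.194

0.194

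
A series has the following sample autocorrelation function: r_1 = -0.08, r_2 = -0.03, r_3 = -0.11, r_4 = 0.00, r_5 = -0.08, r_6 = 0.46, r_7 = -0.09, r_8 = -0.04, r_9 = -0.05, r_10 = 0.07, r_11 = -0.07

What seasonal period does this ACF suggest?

The largest autocorrelation is r_6 = 0.46; the remaining lags stay at or below 0.07.
The dominant spike at lag 6 indicates a seasonal period of 6.

6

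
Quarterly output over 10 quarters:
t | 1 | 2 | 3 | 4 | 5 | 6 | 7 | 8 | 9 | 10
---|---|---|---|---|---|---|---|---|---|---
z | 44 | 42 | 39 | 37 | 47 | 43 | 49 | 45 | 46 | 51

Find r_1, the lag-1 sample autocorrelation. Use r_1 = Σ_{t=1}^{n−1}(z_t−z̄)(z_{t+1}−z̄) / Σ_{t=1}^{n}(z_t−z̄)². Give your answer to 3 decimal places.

0.229

Mean z̄ = (44 + 42 + 39 + 37 + 47 + 43 + 49 + 45 + 46 + 51)/10 = 44.3000
Numerator Σ_{t=1}^{9}(z_t−z̄)(z_{t+1}−z̄) = 38.1100
Denominator Σ(z_t−z̄)² = 166.1000
r_1 = 38.1100 / 166.1000 = 0.229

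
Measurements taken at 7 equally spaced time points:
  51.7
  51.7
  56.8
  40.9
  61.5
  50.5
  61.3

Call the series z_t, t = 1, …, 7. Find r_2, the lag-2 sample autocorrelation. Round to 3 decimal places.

Mean z̄ = (51.7 + 51.7 + 56.8 + 40.9 + 61.5 + 50.5 + 61.3)/7 = 53.4857
Σ(z_t−z̄)(z_{t+2}−z̄) = (-5.9184) + (22.4745) + (26.5616) + (37.5773) + (62.6259) = 143.3210
Denominator Σ(z_t−z̄)² = 309.9686
r_2 = 143.3210 / 309.9686 = 0.462

0.462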